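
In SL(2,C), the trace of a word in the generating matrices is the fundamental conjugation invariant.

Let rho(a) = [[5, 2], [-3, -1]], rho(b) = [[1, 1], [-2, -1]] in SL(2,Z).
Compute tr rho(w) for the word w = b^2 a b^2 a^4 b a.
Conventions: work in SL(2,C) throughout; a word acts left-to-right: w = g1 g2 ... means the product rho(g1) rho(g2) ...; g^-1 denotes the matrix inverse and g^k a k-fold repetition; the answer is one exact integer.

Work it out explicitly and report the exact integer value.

-780

rho(b) = [[1, 1], [-2, -1]]
... * rho(b) = [[1, 1], [-2, -1]]  ->  [[-1, 0], [0, -1]]
... * rho(a) = [[5, 2], [-3, -1]]  ->  [[-5, -2], [3, 1]]
... * rho(b) = [[1, 1], [-2, -1]]  ->  [[-1, -3], [1, 2]]
... * rho(b) = [[1, 1], [-2, -1]]  ->  [[5, 2], [-3, -1]]
... * rho(a) = [[5, 2], [-3, -1]]  ->  [[19, 8], [-12, -5]]
... * rho(a) = [[5, 2], [-3, -1]]  ->  [[71, 30], [-45, -19]]
... * rho(a) = [[5, 2], [-3, -1]]  ->  [[265, 112], [-168, -71]]
... * rho(a) = [[5, 2], [-3, -1]]  ->  [[989, 418], [-627, -265]]
... * rho(b) = [[1, 1], [-2, -1]]  ->  [[153, 571], [-97, -362]]
... * rho(a) = [[5, 2], [-3, -1]]  ->  [[-948, -265], [601, 168]]
tr = -948 + 168 = -780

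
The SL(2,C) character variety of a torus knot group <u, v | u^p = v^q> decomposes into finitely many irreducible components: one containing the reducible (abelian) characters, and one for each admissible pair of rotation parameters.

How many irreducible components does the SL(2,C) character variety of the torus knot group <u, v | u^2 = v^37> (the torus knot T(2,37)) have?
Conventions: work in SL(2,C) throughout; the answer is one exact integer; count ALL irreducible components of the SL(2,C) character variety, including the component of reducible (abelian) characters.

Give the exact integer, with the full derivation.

19

Gamma = < u, v | u^2 = v^37 > (torus knot T(2,37)); the central element u^2 = v^37 acts as +I or -I in any irreducible SL(2,C) representation.
This locks tr(u) to 2*cos(pi*alpha/2), alpha in 1..1, and tr(v) to 2*cos(pi*beta/37), beta in 1..36, on each component of irreducible characters.
The two central values (-1)^alpha I and (-1)^beta I must be the same matrix, so alpha and beta share a parity.
count pairs: odd alpha (1 choices) x odd beta (18), plus even alpha (0) x even beta (18): 1*18 + 0*18 = 18.
Total: 18 irreducible-character components + 1 reducible (abelian) component = 19.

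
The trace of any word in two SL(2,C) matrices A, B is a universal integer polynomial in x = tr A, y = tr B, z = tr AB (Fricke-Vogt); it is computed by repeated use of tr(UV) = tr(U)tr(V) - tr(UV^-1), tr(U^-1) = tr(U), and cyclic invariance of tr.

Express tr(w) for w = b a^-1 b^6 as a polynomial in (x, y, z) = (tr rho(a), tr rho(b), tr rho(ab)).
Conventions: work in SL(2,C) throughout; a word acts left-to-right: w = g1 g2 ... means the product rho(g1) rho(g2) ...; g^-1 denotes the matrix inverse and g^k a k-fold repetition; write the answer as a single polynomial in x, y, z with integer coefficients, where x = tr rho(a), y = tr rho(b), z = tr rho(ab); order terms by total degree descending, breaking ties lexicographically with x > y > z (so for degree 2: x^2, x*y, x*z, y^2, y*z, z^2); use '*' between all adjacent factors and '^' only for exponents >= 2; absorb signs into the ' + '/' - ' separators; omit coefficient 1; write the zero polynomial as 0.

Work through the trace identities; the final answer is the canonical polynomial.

tr(b^2) = tr(b) tr(b) - tr(1) = y^2 - 2
use: tr(b^3) = tr(b) tr(b^2) - tr(b) = y^3 - 3*y
tr(b^4) = tr(b) tr(b^3) - tr(b^2) = y^4 - 4*y^2 + 2
tr(b^5) = tr(b) tr(b^4) - tr(b^3) = y^5 - 5*y^3 + 5*y
tr(b^6) = tr(b) tr(b^5) - tr(b^4) = y^6 - 6*y^4 + 9*y^2 - 2
tr(b^7) = tr(b) tr(b^6) - tr(b^5) = y^7 - 7*y^5 + 14*y^3 - 7*y
tr(b a b) = tr(b) tr(a b) - tr(a) = y*z - x
tr(b^2 a b) = tr(b) tr(b a b) - tr(b a) = y^2*z - x*y - z
apply: tr(b^3 a b) = tr(b) tr(b^2 a b) - tr(b^2 a) = y^3*z - x*y^2 - 2*y*z + x
use: tr(a b^5) = tr(b) tr(b^3 a b) - tr(b^3 a) = y^4*z - x*y^3 - 3*y^2*z + 2*x*y + z
use: tr(b a b^5) = tr(b) tr(a b^5) - tr(a b^4) = y^5*z - x*y^4 - 4*y^3*z + 3*x*y^2 + 3*y*z - x
use: tr(b^7 a) = tr(b) tr(b a b^5) - tr(b a b^4) = y^6*z - x*y^5 - 5*y^4*z + 4*x*y^3 + 6*y^2*z - 3*x*y - z
tr(b a^-1 b^6) = tr(b^7) tr(a) - tr(b^7 a) = x*y^7 - y^6*z - 6*x*y^5 + 5*y^4*z + 10*x*y^3 - 6*y^2*z - 4*x*y + z

x*y^7 - y^6*z - 6*x*y^5 + 5*y^4*z + 10*x*y^3 - 6*y^2*z - 4*x*y + z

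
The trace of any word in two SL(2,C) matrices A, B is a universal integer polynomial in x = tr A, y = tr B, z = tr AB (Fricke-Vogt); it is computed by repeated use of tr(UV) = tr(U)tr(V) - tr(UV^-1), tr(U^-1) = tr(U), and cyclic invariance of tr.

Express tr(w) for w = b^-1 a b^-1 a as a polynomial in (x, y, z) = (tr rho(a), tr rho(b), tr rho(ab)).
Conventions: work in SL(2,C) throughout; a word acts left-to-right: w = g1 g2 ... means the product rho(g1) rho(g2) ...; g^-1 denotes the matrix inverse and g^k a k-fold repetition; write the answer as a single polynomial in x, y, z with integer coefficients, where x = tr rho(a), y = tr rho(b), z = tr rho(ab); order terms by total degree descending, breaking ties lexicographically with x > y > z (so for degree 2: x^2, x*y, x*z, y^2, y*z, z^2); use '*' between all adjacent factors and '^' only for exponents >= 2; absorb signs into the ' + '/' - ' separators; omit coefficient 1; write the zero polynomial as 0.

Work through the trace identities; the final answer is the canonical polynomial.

x^2*y^2 - 2*x*y*z + z^2 - 2

trace(a^2) = trace(a)*trace(a) - trace(1) = x^2 - 2
trace(a^2 b) = trace(a)*trace(b a) - trace(b) = x*z - y
and trace(a b^-1 a) = trace(a^2)*trace(b) - trace(a^2 b) = x^2*y - x*z - y
next, trace(a b a b) = trace(b a)*trace(b a) - trace(1) = z^2 - 2
trace(a b^-1 a b) = trace(a b a)*trace(b) - trace(a b a b) = x*y*z - y^2 - z^2 + 2
trace(b^-1 a b^-1 a) = trace(a b^-1 a)*trace(b) - trace(a b^-1 a b) = x^2*y^2 - 2*x*y*z + z^2 - 2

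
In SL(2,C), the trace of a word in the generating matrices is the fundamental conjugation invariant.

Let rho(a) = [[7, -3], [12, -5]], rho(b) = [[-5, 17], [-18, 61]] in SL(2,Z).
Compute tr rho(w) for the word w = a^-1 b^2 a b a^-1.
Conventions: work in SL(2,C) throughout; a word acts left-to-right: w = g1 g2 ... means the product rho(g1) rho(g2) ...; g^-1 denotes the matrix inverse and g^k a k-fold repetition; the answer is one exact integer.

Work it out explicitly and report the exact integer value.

-1524850

rho(a^-1) = [[-5, 3], [-12, 7]]
... * rho(b) = [[-5, 17], [-18, 61]]  ->  [[-29, 98], [-66, 223]]
... * rho(b) = [[-5, 17], [-18, 61]]  ->  [[-1619, 5485], [-3684, 12481]]
... * rho(a) = [[7, -3], [12, -5]]  ->  [[54487, -22568], [123984, -51353]]
... * rho(b) = [[-5, 17], [-18, 61]]  ->  [[133789, -450369], [304434, -1024805]]
... * rho(a^-1) = [[-5, 3], [-12, 7]]  ->  [[4735483, -2751216], [10775490, -6260333]]
tr = 4735483 + -6260333 = -1524850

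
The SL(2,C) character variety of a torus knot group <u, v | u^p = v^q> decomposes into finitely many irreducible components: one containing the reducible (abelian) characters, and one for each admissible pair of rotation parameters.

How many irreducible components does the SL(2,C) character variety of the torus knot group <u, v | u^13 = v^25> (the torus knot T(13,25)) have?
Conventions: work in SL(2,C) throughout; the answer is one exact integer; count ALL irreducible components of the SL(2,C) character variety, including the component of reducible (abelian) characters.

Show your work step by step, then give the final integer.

145

Gamma = < u, v | u^13 = v^25 > (torus knot T(13,25)); the central element u^13 = v^25 acts as +I or -I in any irreducible SL(2,C) representation.
So on each irreducible component the traces are pinned: tr(u) = 2*cos(pi*alpha/13) with 1 <= alpha <= 12, tr(v) = 2*cos(pi*beta/25) with 1 <= beta <= 24.
The two central values (-1)^alpha I and (-1)^beta I must be the same matrix, so alpha and beta share a parity.
Counting: 6 odd alphas x 12 odd betas + 6 even alphas x 12 even betas = 72 + 72 = 144.
components with irreducible characters: 144; plus the single component of reducible (abelian) characters: total 145.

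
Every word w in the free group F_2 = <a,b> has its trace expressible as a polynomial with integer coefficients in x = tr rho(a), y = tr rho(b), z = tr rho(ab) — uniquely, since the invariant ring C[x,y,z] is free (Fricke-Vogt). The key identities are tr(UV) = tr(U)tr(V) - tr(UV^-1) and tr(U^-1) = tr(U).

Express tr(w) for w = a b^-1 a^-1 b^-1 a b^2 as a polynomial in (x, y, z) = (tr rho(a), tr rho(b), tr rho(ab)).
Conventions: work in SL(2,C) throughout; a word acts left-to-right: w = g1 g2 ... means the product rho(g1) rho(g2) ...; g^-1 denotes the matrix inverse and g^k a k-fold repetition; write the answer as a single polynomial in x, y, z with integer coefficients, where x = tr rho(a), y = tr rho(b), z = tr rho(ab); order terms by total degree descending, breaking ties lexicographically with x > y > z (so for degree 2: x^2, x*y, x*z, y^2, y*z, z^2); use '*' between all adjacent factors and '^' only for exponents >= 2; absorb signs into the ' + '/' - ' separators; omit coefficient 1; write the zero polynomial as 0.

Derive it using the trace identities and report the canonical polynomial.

and tr(b^2 a) = tr(b) * tr(a b) - tr(a)  (reduce the b square) = y*z - x
next, tr(b^2) = tr(b) * tr(b) - tr(1)  (reduce the b square) = y^2 - 2
next, tr(a b^2 a) = tr(a) * tr(b^2 a) - tr(b^2)  (reduce the a square) = x*y*z - x^2 - y^2 + 2
tr(a b a b) = tr(b a) * tr(b a) - tr(1)  (split on b) = z^2 - 2
tr(a b a) = tr(a) * tr(b a) - tr(b)  (reduce the a square) = x*z - y
and tr(a b^2 a b) = tr(b) * tr(a b a b) - tr(a b a)  (reduce the b square) = y*z^2 - x*z - y
next, tr(a b^2 a b^-1) = tr(a b^2 a) * tr(b) - tr(a b^2 a b)  (eliminate b^-1) = x*y^2*z - x^2*y - y^3 - y*z^2 + x*z + 3*y
tr(b^-1 a b^2 a b^-1) = tr(a b^2 a b^-1) * tr(b) - tr(a b^2 a)  (eliminate b^-1) = x*y^3*z - x^2*y^2 - y^4 - y^2*z^2 + x^2 + 4*y^2 - 2
tr(a b^2 a^2) = tr(a) * tr(b^2 a^2) - tr(b^2 a)  (reduce the a square) = x^2*y*z - x^3 - x*y^2 - y*z + 3*x
next, tr(a^2 b a b) = tr(a) * tr(b a b a) - tr(b a b)  (reduce the a square) = x*z^2 - y*z - x
and tr(a^2 b a) = tr(a) * tr(a b a) - tr(a b)  (reduce the a square) = x^2*z - x*y - z
tr(a b^2 a^2 b) = tr(b) * tr(a^2 b a b) - tr(a^2 b a)  (reduce the b square) = x*y*z^2 - x^2*z - y^2*z + z
and tr(a b^-1 a b^2 a) = tr(a b^2 a^2) * tr(b) - tr(a b^2 a^2 b)  (eliminate b^-1) = x^2*y^2*z - x^3*y - x*y^3 - x*y*z^2 + x^2*z + 3*x*y - z
next, tr(b^2 a b) = tr(b) * tr(a b^2) - tr(a b)  (reduce the b square) = y^2*z - x*y - z
next, tr(a b^2 a b a) = tr(a) * tr(b^2 a b a) - tr(b^2 a b)  (reduce the a square) = x*y*z^2 - x^2*z - y^2*z + z
next, tr(a b a b a b) = tr(b a) * tr(b a b a) - tr(b^-1 a^-1)  (split on b) = z^3 - 3*z
and tr(a b^2 a b a b) = tr(b) * tr(a b a b a b) - tr(a b a b a)  (reduce the b square) = y*z^3 - x*z^2 - 2*y*z + x
tr(a b^-1 a b^2 a b) = tr(a b^2 a b a) * tr(b) - tr(a b^2 a b a b)  (eliminate b^-1) = x*y^2*z^2 - x^2*y*z - y^3*z - y*z^3 + x*z^2 + 3*y*z - x
tr(b^-1 a b^2 a b^-1 a) = tr(a b^-1 a b^2 a) * tr(b) - tr(a b^-1 a b^2 a b)  (eliminate b^-1) = x^2*y^3*z - x^3*y^2 - x*y^4 - 2*x*y^2*z^2 + 2*x^2*y*z + y^3*z + y*z^3 + 3*x*y^2 - x*z^2 - 4*y*z + x
and tr(a b^-1 a^-1 b^-1 a b^2) = tr(b^-1 a b^2 a b^-1) * tr(a) - tr(b^-1 a b^2 a b^-1 a)  (eliminate a^-1) = x*y^2*z^2 - 2*x^2*y*z - y^3*z - y*z^3 + x^3 + x*y^2 + x*z^2 + 4*y*z - 3*x

x*y^2*z^2 - 2*x^2*y*z - y^3*z - y*z^3 + x^3 + x*y^2 + x*z^2 + 4*y*z - 3*x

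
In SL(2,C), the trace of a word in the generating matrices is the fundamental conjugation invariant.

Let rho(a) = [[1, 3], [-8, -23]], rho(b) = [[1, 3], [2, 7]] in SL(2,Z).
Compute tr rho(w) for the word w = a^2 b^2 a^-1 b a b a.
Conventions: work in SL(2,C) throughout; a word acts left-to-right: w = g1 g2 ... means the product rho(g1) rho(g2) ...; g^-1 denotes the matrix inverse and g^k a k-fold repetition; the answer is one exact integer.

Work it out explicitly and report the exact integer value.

rho(a) = [[1, 3], [-8, -23]]
... * rho(a) = [[1, 3], [-8, -23]]  ->  [[-23, -66], [176, 505]]
... * rho(b) = [[1, 3], [2, 7]]  ->  [[-155, -531], [1186, 4063]]
... * rho(b) = [[1, 3], [2, 7]]  ->  [[-1217, -4182], [9312, 31999]]
... * rho(a^-1) = [[-23, -3], [8, 1]]  ->  [[-5465, -531], [41816, 4063]]
... * rho(b) = [[1, 3], [2, 7]]  ->  [[-6527, -20112], [49942, 153889]]
... * rho(a) = [[1, 3], [-8, -23]]  ->  [[154369, 442995], [-1181170, -3389621]]
... * rho(b) = [[1, 3], [2, 7]]  ->  [[1040359, 3564072], [-7960412, -27270857]]
... * rho(a) = [[1, 3], [-8, -23]]  ->  [[-27472217, -78852579], [210206444, 603348475]]
tr = -27472217 + 603348475 = 575876258

575876258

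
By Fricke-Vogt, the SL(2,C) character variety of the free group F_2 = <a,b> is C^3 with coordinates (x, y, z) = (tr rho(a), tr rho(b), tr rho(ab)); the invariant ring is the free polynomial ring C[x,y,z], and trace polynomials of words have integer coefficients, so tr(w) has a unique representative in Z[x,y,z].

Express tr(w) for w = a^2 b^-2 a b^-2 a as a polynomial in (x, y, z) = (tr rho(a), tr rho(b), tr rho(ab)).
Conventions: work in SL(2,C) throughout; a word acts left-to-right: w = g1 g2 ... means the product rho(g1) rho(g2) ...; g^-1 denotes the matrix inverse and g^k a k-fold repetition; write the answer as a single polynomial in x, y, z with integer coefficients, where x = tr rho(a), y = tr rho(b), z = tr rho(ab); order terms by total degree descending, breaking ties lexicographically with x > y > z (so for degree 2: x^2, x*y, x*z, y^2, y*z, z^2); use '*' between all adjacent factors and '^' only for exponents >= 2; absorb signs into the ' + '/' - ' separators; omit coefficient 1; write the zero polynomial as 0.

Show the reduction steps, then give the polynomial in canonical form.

x^4*y^4 - 2*x^3*y^3*z - 2*x^4*y^2 - 2*x^2*y^4 + x^2*y^2*z^2 + 2*x^3*y*z + 3*x*y^3*z + x^4 + 5*x^2*y^2 - y^2*z^2 - 4*x*y*z - 4*x^2 + 2

trace(a^2) = trace(a) trace(a) - trace(1)   [square of a] = x^2 - 2
and trace(a^3) = trace(a) trace(a^2) - trace(a)   [square of a] = x^3 - 3*x
next, trace(a^4) = trace(a) trace(a^3) - trace(a^2)   [square of a] = x^4 - 4*x^2 + 2
trace(a b a) = trace(a) trace(b a) - trace(b)   [square of a] = x*z - y
next, trace(b a^3) = trace(a) trace(a b a) - trace(a b)   [square of a] = x^2*z - x*y - z
next, trace(a^4 b) = trace(a) trace(b a^3) - trace(b a^2)   [square of a] = x^3*z - x^2*y - 2*x*z + y
trace(a b^-1 a^3) = trace(a^4) trace(b) - trace(a^4 b)   [inverse elimination on b] = x^4*y - x^3*z - 3*x^2*y + 2*x*z + y
trace(b a b a) = trace(a b) trace(a b) - trace(1)   [split at a repeated a] = z^2 - 2
and trace(b a b) = trace(b) trace(a b) - trace(a)   [square of b] = y*z - x
and trace(b a b a^2) = trace(a) trace(b a b a) - trace(b a b)   [square of a] = x*z^2 - y*z - x
trace(a^3 b a b) = trace(a) trace(b a b a^2) - trace(b a b a)   [square of a] = x^2*z^2 - x*y*z - x^2 - z^2 + 2
and trace(a b^-1 a^3 b) = trace(a^3 b a) trace(b) - trace(a^3 b a b)   [inverse elimination on b] = x^3*y*z - x^2*y^2 - x^2*z^2 - x*y*z + x^2 + y^2 + z^2 - 2
and trace(a b^-1 a^3 b^-1) = trace(a b^-1 a^3) trace(b) - trace(a b^-1 a^3 b)   [inverse elimination on b] = x^4*y^2 - 2*x^3*y*z - 2*x^2*y^2 + x^2*z^2 + 3*x*y*z - x^2 - z^2 + 2
next, trace(b^-1 a^3 b^-2 a) = trace(a b^-1 a^3 b^-1) trace(b) - trace(a b^-1 a^3)   [inverse elimination on b] = x^4*y^3 - 2*x^3*y^2*z - x^4*y - 2*x^2*y^3 + x^2*y*z^2 + x^3*z + 3*x*y^2*z + 2*x^2*y - y*z^2 - 2*x*z + y
trace(a^3 b^-2 a) = trace(b^-1 a^4) trace(b) - trace(b^-1 a^4 b)   [inverse elimination on b] = x^4*y^2 - x^3*y*z - x^4 - 3*x^2*y^2 + 2*x*y*z + 4*x^2 + y^2 - 2
next, trace(a^2 b^-2 a b^-2 a) = trace(b^-1 a^3 b^-2 a) trace(b) - trace(b^-1 a^3 b^-2 a b)   [inverse elimination on b] = x^4*y^4 - 2*x^3*y^3*z - 2*x^4*y^2 - 2*x^2*y^4 + x^2*y^2*z^2 + 2*x^3*y*z + 3*x*y^3*z + x^4 + 5*x^2*y^2 - y^2*z^2 - 4*x*y*z - 4*x^2 + 2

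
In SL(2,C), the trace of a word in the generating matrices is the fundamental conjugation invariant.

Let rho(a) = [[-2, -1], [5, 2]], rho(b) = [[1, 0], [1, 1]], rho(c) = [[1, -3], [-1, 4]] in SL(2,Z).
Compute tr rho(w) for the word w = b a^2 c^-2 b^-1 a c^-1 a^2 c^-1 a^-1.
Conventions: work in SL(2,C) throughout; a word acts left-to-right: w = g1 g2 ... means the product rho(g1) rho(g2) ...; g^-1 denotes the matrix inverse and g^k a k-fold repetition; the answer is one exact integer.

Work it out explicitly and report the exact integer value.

rho(b) = [[1, 0], [1, 1]]
... * rho(a) = [[-2, -1], [5, 2]]  ->  [[-2, -1], [3, 1]]
... * rho(a) = [[-2, -1], [5, 2]]  ->  [[-1, 0], [-1, -1]]
... * rho(c^-1) = [[4, 3], [1, 1]]  ->  [[-4, -3], [-5, -4]]
... * rho(c^-1) = [[4, 3], [1, 1]]  ->  [[-19, -15], [-24, -19]]
... * rho(b^-1) = [[1, 0], [-1, 1]]  ->  [[-4, -15], [-5, -19]]
... * rho(a) = [[-2, -1], [5, 2]]  ->  [[-67, -26], [-85, -33]]
... * rho(c^-1) = [[4, 3], [1, 1]]  ->  [[-294, -227], [-373, -288]]
... * rho(a) = [[-2, -1], [5, 2]]  ->  [[-547, -160], [-694, -203]]
... * rho(a) = [[-2, -1], [5, 2]]  ->  [[294, 227], [373, 288]]
... * rho(c^-1) = [[4, 3], [1, 1]]  ->  [[1403, 1109], [1780, 1407]]
... * rho(a^-1) = [[2, 1], [-5, -2]]  ->  [[-2739, -815], [-3475, -1034]]
tr = -2739 + -1034 = -3773

-3773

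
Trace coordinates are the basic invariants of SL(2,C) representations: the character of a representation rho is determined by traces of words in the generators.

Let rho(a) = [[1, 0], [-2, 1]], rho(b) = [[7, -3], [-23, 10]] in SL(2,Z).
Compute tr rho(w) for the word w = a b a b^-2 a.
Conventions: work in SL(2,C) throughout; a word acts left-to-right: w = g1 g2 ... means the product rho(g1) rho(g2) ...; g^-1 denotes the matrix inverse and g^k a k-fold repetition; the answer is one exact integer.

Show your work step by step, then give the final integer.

-1225

rho(a) = [[1, 0], [-2, 1]]
... * rho(b) = [[7, -3], [-23, 10]]  ->  [[7, -3], [-37, 16]]
... * rho(a) = [[1, 0], [-2, 1]]  ->  [[13, -3], [-69, 16]]
... * rho(b^-1) = [[10, 3], [23, 7]]  ->  [[61, 18], [-322, -95]]
... * rho(b^-1) = [[10, 3], [23, 7]]  ->  [[1024, 309], [-5405, -1631]]
... * rho(a) = [[1, 0], [-2, 1]]  ->  [[406, 309], [-2143, -1631]]
tr = 406 + -1631 = -1225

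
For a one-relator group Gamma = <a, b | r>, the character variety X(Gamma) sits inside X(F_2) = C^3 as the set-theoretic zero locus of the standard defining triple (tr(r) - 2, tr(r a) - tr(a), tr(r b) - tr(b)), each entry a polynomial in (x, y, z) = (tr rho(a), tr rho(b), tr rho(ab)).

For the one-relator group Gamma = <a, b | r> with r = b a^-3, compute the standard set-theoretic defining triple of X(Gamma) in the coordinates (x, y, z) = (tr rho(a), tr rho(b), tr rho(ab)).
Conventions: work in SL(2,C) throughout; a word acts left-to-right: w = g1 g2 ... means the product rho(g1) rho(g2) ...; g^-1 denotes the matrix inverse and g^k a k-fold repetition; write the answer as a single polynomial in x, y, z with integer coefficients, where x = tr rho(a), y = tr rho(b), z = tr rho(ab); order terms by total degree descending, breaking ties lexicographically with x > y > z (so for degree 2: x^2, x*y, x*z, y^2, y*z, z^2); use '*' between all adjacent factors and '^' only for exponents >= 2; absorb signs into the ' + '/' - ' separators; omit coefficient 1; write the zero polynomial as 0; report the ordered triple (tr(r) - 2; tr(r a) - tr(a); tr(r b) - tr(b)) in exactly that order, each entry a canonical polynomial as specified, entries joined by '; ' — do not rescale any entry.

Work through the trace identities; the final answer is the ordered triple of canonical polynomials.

tr(b a^-1) = tr(b) tr(a) - tr(b a) = x*y - z
tr(b a^-2) = tr(b a^-1) tr(a) - tr(b) = x^2*y - x*z - y
tr(b a^-3) = tr(b a^-2) tr(a) - tr(b a^-1) = x^3*y - x^2*z - 2*x*y + z
tr(b^2) = tr(b) tr(b) - tr(1)  (reduce the b square) = y^2 - 2
tr(b^2 a) = tr(b) tr(a b) - tr(a)  (reduce the b square) = y*z - x
tr(a^-1 b^2) = tr(b^2) tr(a) - tr(b^2 a)  (eliminate a^-1) = x*y^2 - y*z - x
tr(a^-2 b^2) = tr(a^-1 b^2) tr(a) - tr(a^-1 b^2 a)  (eliminate a^-1) = x^2*y^2 - x*y*z - x^2 - y^2 + 2
tr(b a^-3 b) = tr(a^-2 b^2) tr(a) - tr(a^-2 b^2 a)  (eliminate a^-1) = x^3*y^2 - x^2*y*z - x^3 - 2*x*y^2 + y*z + 3*x
assemble the triple (tr(r) - 2; tr(r a) - x; tr(r b) - y)

x^3*y - x^2*z - 2*x*y + z - 2; x^2*y - x*z - x - y; x^3*y^2 - x^2*y*z - x^3 - 2*x*y^2 + y*z + 3*x - y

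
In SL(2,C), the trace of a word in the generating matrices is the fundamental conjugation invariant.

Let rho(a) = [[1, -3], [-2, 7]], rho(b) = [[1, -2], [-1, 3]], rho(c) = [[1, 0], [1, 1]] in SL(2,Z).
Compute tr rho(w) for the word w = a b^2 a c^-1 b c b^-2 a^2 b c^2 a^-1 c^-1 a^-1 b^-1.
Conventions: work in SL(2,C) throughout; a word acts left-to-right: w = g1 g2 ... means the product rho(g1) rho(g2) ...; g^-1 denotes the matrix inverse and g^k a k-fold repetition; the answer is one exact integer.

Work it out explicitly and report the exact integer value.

rho(a) = [[1, -3], [-2, 7]]
... * rho(b) = [[1, -2], [-1, 3]]  ->  [[4, -11], [-9, 25]]
... * rho(b) = [[1, -2], [-1, 3]]  ->  [[15, -41], [-34, 93]]
... * rho(a) = [[1, -3], [-2, 7]]  ->  [[97, -332], [-220, 753]]
... * rho(c^-1) = [[1, 0], [-1, 1]]  ->  [[429, -332], [-973, 753]]
... * rho(b) = [[1, -2], [-1, 3]]  ->  [[761, -1854], [-1726, 4205]]
... * rho(c) = [[1, 0], [1, 1]]  ->  [[-1093, -1854], [2479, 4205]]
... * rho(b^-1) = [[3, 2], [1, 1]]  ->  [[-5133, -4040], [11642, 9163]]
... * rho(b^-1) = [[3, 2], [1, 1]]  ->  [[-19439, -14306], [44089, 32447]]
... * rho(a) = [[1, -3], [-2, 7]]  ->  [[9173, -41825], [-20805, 94862]]
... * rho(a) = [[1, -3], [-2, 7]]  ->  [[92823, -320294], [-210529, 726449]]
... * rho(b) = [[1, -2], [-1, 3]]  ->  [[413117, -1146528], [-936978, 2600405]]
... * rho(c) = [[1, 0], [1, 1]]  ->  [[-733411, -1146528], [1663427, 2600405]]
... * rho(c) = [[1, 0], [1, 1]]  ->  [[-1879939, -1146528], [4263832, 2600405]]
... * rho(a^-1) = [[7, 3], [2, 1]]  ->  [[-15452629, -6786345], [35047634, 15391901]]
... * rho(c^-1) = [[1, 0], [-1, 1]]  ->  [[-8666284, -6786345], [19655733, 15391901]]
... * rho(a^-1) = [[7, 3], [2, 1]]  ->  [[-74236678, -32785197], [168373933, 74359100]]
... * rho(b^-1) = [[3, 2], [1, 1]]  ->  [[-255495231, -181258553], [579480899, 411106966]]
tr = -255495231 + 411106966 = 155611735

155611735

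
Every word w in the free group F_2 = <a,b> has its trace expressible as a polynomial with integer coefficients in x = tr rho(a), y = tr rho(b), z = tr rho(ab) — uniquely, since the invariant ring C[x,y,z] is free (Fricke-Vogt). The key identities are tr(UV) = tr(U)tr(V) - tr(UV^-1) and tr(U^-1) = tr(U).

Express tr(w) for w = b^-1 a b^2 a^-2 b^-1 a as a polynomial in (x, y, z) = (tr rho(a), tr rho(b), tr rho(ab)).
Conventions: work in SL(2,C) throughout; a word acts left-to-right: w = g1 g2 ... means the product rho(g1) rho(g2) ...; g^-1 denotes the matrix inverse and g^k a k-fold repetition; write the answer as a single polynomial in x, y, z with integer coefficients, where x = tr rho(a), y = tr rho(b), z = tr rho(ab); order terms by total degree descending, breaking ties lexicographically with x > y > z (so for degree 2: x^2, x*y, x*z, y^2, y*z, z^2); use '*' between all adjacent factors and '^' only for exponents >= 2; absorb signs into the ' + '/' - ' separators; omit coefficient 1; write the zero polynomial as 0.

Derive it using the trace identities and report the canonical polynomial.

use: trace(b^2) = trace(b) * trace(b) - trace(1)   [square of b] = y^2 - 2
apply: trace(a b^2) = trace(b) * trace(a b) - trace(a)   [square of b] = y*z - x
trace(b a b^2) = trace(b) * trace(a b^2) - trace(a b)   [square of b] = y^2*z - x*y - z
trace(a b a b) = trace(a b) * trace(a b) - trace(1)   [split at a repeated a] = z^2 - 2
use: trace(a b a) = trace(a) * trace(b a) - trace(b)   [square of a] = x*z - y
trace(b a b^2 a) = trace(b) * trace(a b a b) - trace(a b a)   [square of b] = y*z^2 - x*z - y
use: trace(a b^2 a^-1 b) = trace(b a b^2) * trace(a) - trace(b a b^2 a)   [inverse elimination on a] = x*y^2*z - x^2*y - y*z^2 + y
use: trace(b^-1 a b^2 a^-1) = trace(a b^2 a^-1) * trace(b) - trace(a b^2 a^-1 b)   [inverse elimination on b] = -x*y^2*z + x^2*y + y^3 + y*z^2 - 3*y
trace(b^3) = trace(b) * trace(b^2) - trace(b)   [square of b] = y^3 - 3*y
trace(a b^3 a) = trace(a) * trace(b^3 a) - trace(b^3)   [square of a] = x*y^2*z - x^2*y - y^3 - x*z + 3*y
use: trace(a b^3 a b) = trace(b) * trace(a b a b^2) - trace(a b a b)   [square of b] = y^2*z^2 - x*y*z - y^2 - z^2 + 2
trace(b a b^-1 a b^2) = trace(a b^3 a) * trace(b) - trace(a b^3 a b)   [inverse elimination on b] = x*y^3*z - x^2*y^2 - y^4 - y^2*z^2 + 4*y^2 + z^2 - 2
trace(a b a^2 b) = trace(a) * trace(b a b a) - trace(b a b)   [square of a] = x*z^2 - y*z - x
use: trace(a b a^2) = trace(a) * trace(a b a) - trace(a b)   [square of a] = x^2*z - x*y - z
trace(a b^2 a b a) = trace(b) * trace(a b a^2 b) - trace(a b a^2)   [square of b] = x*y*z^2 - x^2*z - y^2*z + z
trace(a b a b a b) = trace(b a) * trace(b a b a) - trace(b^-1 a^-1)   [split at a repeated b] = z^3 - 3*z
use: trace(a b^2 a b a b) = trace(b) * trace(a b a b a b) - trace(a b a b a)   [square of b] = y*z^3 - x*z^2 - 2*y*z + x
trace(b a b^-1 a b^2 a) = trace(a b^2 a b a) * trace(b) - trace(a b^2 a b a b)   [inverse elimination on b] = x*y^2*z^2 - x^2*y*z - y^3*z - y*z^3 + x*z^2 + 3*y*z - x
use: trace(a^-1 b a b^-1 a b^2) = trace(b a b^-1 a b^2) * trace(a) - trace(b a b^-1 a b^2 a)   [inverse elimination on a] = x^2*y^3*z - x^3*y^2 - x*y^4 - 2*x*y^2*z^2 + x^2*y*z + y^3*z + y*z^3 + 4*x*y^2 - 3*y*z - x
trace(a b^-1 a b^2 a^-2 b) = trace(a^-1 b a b^-1 a b^2) * trace(a) - trace(a^-1 b a b^-1 a b^2 a)   [inverse elimination on a] = x^3*y^3*z - x^4*y^2 - x^2*y^4 - 2*x^2*y^2*z^2 + x^3*y*z + x*y*z^3 + 5*x^2*y^2 + y^4 + y^2*z^2 - 3*x*y*z - x^2 - 4*y^2 - z^2 + 2
use: trace(b^-1 a b^2 a^-2 b^-1 a) = trace(a b^-1 a b^2 a^-2) * trace(b) - trace(a b^-1 a b^2 a^-2 b)   [inverse elimination on b] = -x^3*y^3*z + x^4*y^2 + x^2*y^4 + 2*x^2*y^2*z^2 - x^3*y*z - x*y^3*z - x*y*z^3 - 4*x^2*y^2 + 3*x*y*z + x^2 + y^2 + z^2 - 2

-x^3*y^3*z + x^4*y^2 + x^2*y^4 + 2*x^2*y^2*z^2 - x^3*y*z - x*y^3*z - x*y*z^3 - 4*x^2*y^2 + 3*x*y*z + x^2 + y^2 + z^2 - 2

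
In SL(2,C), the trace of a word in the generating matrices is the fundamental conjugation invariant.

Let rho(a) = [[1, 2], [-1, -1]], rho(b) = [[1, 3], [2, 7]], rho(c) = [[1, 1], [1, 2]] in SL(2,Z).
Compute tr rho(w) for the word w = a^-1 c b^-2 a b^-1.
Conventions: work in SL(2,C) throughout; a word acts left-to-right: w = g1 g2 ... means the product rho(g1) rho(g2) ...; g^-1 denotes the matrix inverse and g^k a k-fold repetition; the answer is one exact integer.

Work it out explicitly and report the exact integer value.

rho(a^-1) = [[-1, -2], [1, 1]]
... * rho(c) = [[1, 1], [1, 2]]  ->  [[-3, -5], [2, 3]]
... * rho(b^-1) = [[7, -3], [-2, 1]]  ->  [[-11, 4], [8, -3]]
... * rho(b^-1) = [[7, -3], [-2, 1]]  ->  [[-85, 37], [62, -27]]
... * rho(a) = [[1, 2], [-1, -1]]  ->  [[-122, -207], [89, 151]]
... * rho(b^-1) = [[7, -3], [-2, 1]]  ->  [[-440, 159], [321, -116]]
tr = -440 + -116 = -556

-556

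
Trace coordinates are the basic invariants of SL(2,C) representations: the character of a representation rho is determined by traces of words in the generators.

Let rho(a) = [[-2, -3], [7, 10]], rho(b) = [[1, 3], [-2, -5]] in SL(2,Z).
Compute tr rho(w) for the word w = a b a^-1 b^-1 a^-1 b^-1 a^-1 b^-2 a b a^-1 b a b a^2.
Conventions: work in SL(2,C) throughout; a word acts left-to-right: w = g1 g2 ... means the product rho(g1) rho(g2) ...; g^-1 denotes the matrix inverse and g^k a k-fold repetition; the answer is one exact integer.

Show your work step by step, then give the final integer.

-42625736992

rho(a) = [[-2, -3], [7, 10]]
... * rho(b) = [[1, 3], [-2, -5]]  ->  [[4, 9], [-13, -29]]
... * rho(a^-1) = [[10, 3], [-7, -2]]  ->  [[-23, -6], [73, 19]]
... * rho(b^-1) = [[-5, -3], [2, 1]]  ->  [[103, 63], [-327, -200]]
... * rho(a^-1) = [[10, 3], [-7, -2]]  ->  [[589, 183], [-1870, -581]]
... * rho(b^-1) = [[-5, -3], [2, 1]]  ->  [[-2579, -1584], [8188, 5029]]
... * rho(a^-1) = [[10, 3], [-7, -2]]  ->  [[-14702, -4569], [46677, 14506]]
... * rho(b^-1) = [[-5, -3], [2, 1]]  ->  [[64372, 39537], [-204373, -125525]]
... * rho(b^-1) = [[-5, -3], [2, 1]]  ->  [[-242786, -153579], [770815, 487594]]
... * rho(a) = [[-2, -3], [7, 10]]  ->  [[-589481, -807432], [1871528, 2563495]]
... * rho(b) = [[1, 3], [-2, -5]]  ->  [[1025383, 2268717], [-3255462, -7202891]]
... * rho(a^-1) = [[10, 3], [-7, -2]]  ->  [[-5627189, -1461285], [17865617, 4639396]]
... * rho(b) = [[1, 3], [-2, -5]]  ->  [[-2704619, -9575142], [8586825, 30399871]]
... * rho(a) = [[-2, -3], [7, 10]]  ->  [[-61616756, -87637563], [195625447, 278238235]]
... * rho(b) = [[1, 3], [-2, -5]]  ->  [[113658370, 253337547], [-360851023, -804314834]]
... * rho(a) = [[-2, -3], [7, 10]]  ->  [[1546046089, 2192400360], [-4908501792, -6960595271]]
... * rho(a) = [[-2, -3], [7, 10]]  ->  [[12254710342, 17285865333], [-38907163313, -54880447334]]
tr = 12254710342 + -54880447334 = -42625736992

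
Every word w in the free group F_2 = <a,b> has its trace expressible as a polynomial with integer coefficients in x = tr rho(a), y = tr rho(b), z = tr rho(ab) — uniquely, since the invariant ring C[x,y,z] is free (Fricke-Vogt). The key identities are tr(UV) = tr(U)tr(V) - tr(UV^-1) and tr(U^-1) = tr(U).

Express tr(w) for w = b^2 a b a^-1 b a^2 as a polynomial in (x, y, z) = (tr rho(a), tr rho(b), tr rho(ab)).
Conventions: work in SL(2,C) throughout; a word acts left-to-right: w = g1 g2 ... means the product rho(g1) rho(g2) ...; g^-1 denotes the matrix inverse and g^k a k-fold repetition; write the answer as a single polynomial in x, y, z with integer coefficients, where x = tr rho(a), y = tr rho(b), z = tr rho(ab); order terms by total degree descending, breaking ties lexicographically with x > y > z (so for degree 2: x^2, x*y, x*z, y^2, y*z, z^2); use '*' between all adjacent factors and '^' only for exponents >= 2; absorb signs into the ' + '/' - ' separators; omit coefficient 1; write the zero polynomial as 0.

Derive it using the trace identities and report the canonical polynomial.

tr(b a b a) = tr(a b)*tr(a b) - tr(1) = z^2 - 2
tr(b a b) = tr(b)*tr(a b) - tr(a) = y*z - x
tr(a b a^2 b) = tr(a)*tr(b a b a) - tr(b a b) = x*z^2 - y*z - x
tr(a b a) = tr(a)*tr(b a) - tr(b) = x*z - y
tr(a b a^2) = tr(a)*tr(a b a) - tr(a b) = x^2*z - x*y - z
tr(a^2 b^2 a b) = tr(b)*tr(a b a^2 b) - tr(a b a^2) = x*y*z^2 - x^2*z - y^2*z + z
tr(a^2) = tr(a)*tr(a) - tr(1) = x^2 - 2
tr(a b^2 a) = tr(b)*tr(a^2 b) - tr(a^2) = x*y*z - x^2 - y^2 + 2
tr(a^2 b^2 a) = tr(a)*tr(a b^2 a) - tr(a b^2) = x^2*y*z - x^3 - x*y^2 - y*z + 3*x
tr(b a^2 b^2 a b) = tr(b)*tr(a^2 b^2 a b) - tr(a^2 b^2 a) = x*y^2*z^2 - 2*x^2*y*z - y^3*z + x^3 + x*y^2 + 2*y*z - 3*x
tr(b a b a b a) = tr(a b a b)*tr(a b) - tr(b a) = z^3 - 3*z
tr(b a b a b) = tr(b)*tr(a b a b) - tr(a b a) = y*z^2 - x*z - y
tr(a b a b a^2 b) = tr(a)*tr(b a b a b a) - tr(b a b a b) = x*z^3 - y*z^2 - 2*x*z + y
tr(a b a b a^2) = tr(a)*tr(a b a b a) - tr(a b a b) = x^2*z^2 - x*y*z - x^2 - z^2 + 2
tr(b a^2 b^2 a b a) = tr(b)*tr(a b a b a^2 b) - tr(a b a b a^2) = x*y*z^3 - x^2*z^2 - y^2*z^2 - x*y*z + x^2 + y^2 + z^2 - 2
tr(b^2 a b a^-1 b a^2) = tr(b a^2 b^2 a b)*tr(a) - tr(b a^2 b^2 a b a) = x^2*y^2*z^2 - 2*x^3*y*z - x*y^3*z - x*y*z^3 + x^4 + x^2*y^2 + x^2*z^2 + y^2*z^2 + 3*x*y*z - 4*x^2 - y^2 - z^2 + 2

x^2*y^2*z^2 - 2*x^3*y*z - x*y^3*z - x*y*z^3 + x^4 + x^2*y^2 + x^2*z^2 + y^2*z^2 + 3*x*y*z - 4*x^2 - y^2 - z^2 + 2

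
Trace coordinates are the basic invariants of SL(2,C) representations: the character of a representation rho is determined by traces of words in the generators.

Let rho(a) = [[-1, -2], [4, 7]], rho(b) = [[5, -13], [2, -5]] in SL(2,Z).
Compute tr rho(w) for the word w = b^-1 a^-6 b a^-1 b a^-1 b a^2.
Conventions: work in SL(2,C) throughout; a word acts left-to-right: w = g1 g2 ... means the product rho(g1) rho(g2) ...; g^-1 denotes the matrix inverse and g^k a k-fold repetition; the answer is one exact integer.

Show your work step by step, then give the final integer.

3543471862270

rho(b^-1) = [[-5, 13], [-2, 5]]
... * rho(a^-1) = [[7, 2], [-4, -1]]  ->  [[-87, -23], [-34, -9]]
... * rho(a^-1) = [[7, 2], [-4, -1]]  ->  [[-517, -151], [-202, -59]]
... * rho(a^-1) = [[7, 2], [-4, -1]]  ->  [[-3015, -883], [-1178, -345]]
... * rho(a^-1) = [[7, 2], [-4, -1]]  ->  [[-17573, -5147], [-6866, -2011]]
... * rho(a^-1) = [[7, 2], [-4, -1]]  ->  [[-102423, -29999], [-40018, -11721]]
... * rho(a^-1) = [[7, 2], [-4, -1]]  ->  [[-596965, -174847], [-233242, -68315]]
... * rho(b) = [[5, -13], [2, -5]]  ->  [[-3334519, 8634780], [-1302840, 3373721]]
... * rho(a^-1) = [[7, 2], [-4, -1]]  ->  [[-57880753, -15303818], [-22614764, -5979401]]
... * rho(b) = [[5, -13], [2, -5]]  ->  [[-320011401, 828968879], [-125032622, 323888937]]
... * rho(a^-1) = [[7, 2], [-4, -1]]  ->  [[-5555955323, -1468991681], [-2170784102, -573954181]]
... * rho(b) = [[5, -13], [2, -5]]  ->  [[-30717759977, 79572377604], [-12001828872, 31089964231]]
... * rho(a) = [[-1, -2], [4, 7]]  ->  [[349007270393, 618442163182], [136361685796, 241633407361]]
... * rho(a) = [[-1, -2], [4, 7]]  ->  [[2124761382335, 3631080601488], [830171943648, 1418710479935]]
tr = 2124761382335 + 1418710479935 = 3543471862270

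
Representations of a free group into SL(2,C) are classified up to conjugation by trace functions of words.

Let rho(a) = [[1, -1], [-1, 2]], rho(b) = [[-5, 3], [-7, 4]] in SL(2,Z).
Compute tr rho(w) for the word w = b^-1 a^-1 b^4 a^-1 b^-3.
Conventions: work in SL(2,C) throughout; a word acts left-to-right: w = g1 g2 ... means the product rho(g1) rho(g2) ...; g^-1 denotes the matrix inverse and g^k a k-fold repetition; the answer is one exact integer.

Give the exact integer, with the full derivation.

-69

rho(b^-1) = [[4, -3], [7, -5]]
... * rho(a^-1) = [[2, 1], [1, 1]]  ->  [[5, 1], [9, 2]]
... * rho(b) = [[-5, 3], [-7, 4]]  ->  [[-32, 19], [-59, 35]]
... * rho(b) = [[-5, 3], [-7, 4]]  ->  [[27, -20], [50, -37]]
... * rho(b) = [[-5, 3], [-7, 4]]  ->  [[5, 1], [9, 2]]
... * rho(b) = [[-5, 3], [-7, 4]]  ->  [[-32, 19], [-59, 35]]
... * rho(a^-1) = [[2, 1], [1, 1]]  ->  [[-45, -13], [-83, -24]]
... * rho(b^-1) = [[4, -3], [7, -5]]  ->  [[-271, 200], [-500, 369]]
... * rho(b^-1) = [[4, -3], [7, -5]]  ->  [[316, -187], [583, -345]]
... * rho(b^-1) = [[4, -3], [7, -5]]  ->  [[-45, -13], [-83, -24]]
tr = -45 + -24 = -69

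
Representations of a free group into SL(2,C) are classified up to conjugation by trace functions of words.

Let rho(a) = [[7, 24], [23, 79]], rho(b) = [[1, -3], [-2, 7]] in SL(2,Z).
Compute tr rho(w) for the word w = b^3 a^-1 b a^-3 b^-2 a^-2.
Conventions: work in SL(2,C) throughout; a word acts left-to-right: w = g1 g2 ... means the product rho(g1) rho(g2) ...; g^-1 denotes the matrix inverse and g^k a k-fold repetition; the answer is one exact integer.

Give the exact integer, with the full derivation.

rho(b) = [[1, -3], [-2, 7]]
... * rho(b) = [[1, -3], [-2, 7]]  ->  [[7, -24], [-16, 55]]
... * rho(b) = [[1, -3], [-2, 7]]  ->  [[55, -189], [-126, 433]]
... * rho(a^-1) = [[79, -24], [-23, 7]]  ->  [[8692, -2643], [-19913, 6055]]
... * rho(b) = [[1, -3], [-2, 7]]  ->  [[13978, -44577], [-32023, 102124]]
... * rho(a^-1) = [[79, -24], [-23, 7]]  ->  [[2129533, -647511], [-4878669, 1483420]]
... * rho(a^-1) = [[79, -24], [-23, 7]]  ->  [[183125860, -55641369], [-419533511, 127471996]]
... * rho(a^-1) = [[79, -24], [-23, 7]]  ->  [[15746694427, -4784510223], [-36075003277, 10961108236]]
... * rho(b^-1) = [[7, 3], [2, 1]]  ->  [[100657840543, 42455573058], [-230602806467, -97263901595]]
... * rho(b^-1) = [[7, 3], [2, 1]]  ->  [[789516029917, 344429094687], [-1808747448459, -789072320996]]
... * rho(a^-1) = [[79, -24], [-23, 7]]  ->  [[54449897185642, -16537381055199], [-124742385045353, 37886432516044]]
... * rho(a^-1) = [[79, -24], [-23, 7]]  ->  [[4681901641935295, -1422559199841801], [-10726036366451899, 3259022268700780]]
tr = 4681901641935295 + 3259022268700780 = 7940923910636075

7940923910636075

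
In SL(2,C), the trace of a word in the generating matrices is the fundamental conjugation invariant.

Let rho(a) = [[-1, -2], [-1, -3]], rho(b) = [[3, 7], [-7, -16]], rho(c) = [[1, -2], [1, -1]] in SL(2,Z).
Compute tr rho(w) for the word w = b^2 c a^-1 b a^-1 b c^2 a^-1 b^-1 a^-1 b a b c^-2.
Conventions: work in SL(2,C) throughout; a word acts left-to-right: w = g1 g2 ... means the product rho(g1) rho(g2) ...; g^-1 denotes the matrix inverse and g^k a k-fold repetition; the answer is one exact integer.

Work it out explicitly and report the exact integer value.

rho(b) = [[3, 7], [-7, -16]]
... * rho(b) = [[3, 7], [-7, -16]]  ->  [[-40, -91], [91, 207]]
... * rho(c) = [[1, -2], [1, -1]]  ->  [[-131, 171], [298, -389]]
... * rho(a^-1) = [[-3, 2], [1, -1]]  ->  [[564, -433], [-1283, 985]]
... * rho(b) = [[3, 7], [-7, -16]]  ->  [[4723, 10876], [-10744, -24741]]
... * rho(a^-1) = [[-3, 2], [1, -1]]  ->  [[-3293, -1430], [7491, 3253]]
... * rho(b) = [[3, 7], [-7, -16]]  ->  [[131, -171], [-298, 389]]
... * rho(c) = [[1, -2], [1, -1]]  ->  [[-40, -91], [91, 207]]
... * rho(c) = [[1, -2], [1, -1]]  ->  [[-131, 171], [298, -389]]
... * rho(a^-1) = [[-3, 2], [1, -1]]  ->  [[564, -433], [-1283, 985]]
... * rho(b^-1) = [[-16, -7], [7, 3]]  ->  [[-12055, -5247], [27423, 11936]]
... * rho(a^-1) = [[-3, 2], [1, -1]]  ->  [[30918, -18863], [-70333, 42910]]
... * rho(b) = [[3, 7], [-7, -16]]  ->  [[224795, 518234], [-511369, -1178891]]
... * rho(a) = [[-1, -2], [-1, -3]]  ->  [[-743029, -2004292], [1690260, 4559411]]
... * rho(b) = [[3, 7], [-7, -16]]  ->  [[11800957, 26867469], [-26845097, -61118756]]
... * rho(c^-1) = [[-1, 2], [-1, 1]]  ->  [[-38668426, 50469383], [87963853, -114808950]]
... * rho(c^-1) = [[-1, 2], [-1, 1]]  ->  [[-11800957, -26867469], [26845097, 61118756]]
tr = -11800957 + 61118756 = 49317799

49317799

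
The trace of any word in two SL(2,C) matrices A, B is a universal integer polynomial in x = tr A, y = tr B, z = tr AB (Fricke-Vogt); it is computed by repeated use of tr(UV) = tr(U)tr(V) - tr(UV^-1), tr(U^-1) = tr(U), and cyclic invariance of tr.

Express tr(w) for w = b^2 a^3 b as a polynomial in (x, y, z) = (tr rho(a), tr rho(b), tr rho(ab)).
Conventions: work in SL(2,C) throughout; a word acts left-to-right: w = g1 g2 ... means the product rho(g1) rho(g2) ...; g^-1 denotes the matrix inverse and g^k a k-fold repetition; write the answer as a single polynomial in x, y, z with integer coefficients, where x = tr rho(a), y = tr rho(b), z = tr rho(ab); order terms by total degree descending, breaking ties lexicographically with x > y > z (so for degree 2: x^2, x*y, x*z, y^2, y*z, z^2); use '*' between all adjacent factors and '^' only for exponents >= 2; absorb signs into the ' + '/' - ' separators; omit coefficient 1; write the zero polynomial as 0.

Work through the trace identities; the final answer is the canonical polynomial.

trace(a^2 b) = trace(a) * trace(b a) - trace(b) = x*z - y
and trace(a^2) = trace(a) * trace(a) - trace(1) = x^2 - 2
and trace(b a^2 b) = trace(b) * trace(a^2 b) - trace(a^2) = x*y*z - x^2 - y^2 + 2
and trace(b^3 a^2) = trace(b) * trace(b a^2 b) - trace(b a^2) = x*y^2*z - x^2*y - y^3 - x*z + 3*y
and trace(a b^2) = trace(b) * trace(a b) - trace(a) = y*z - x
and trace(b^3 a) = trace(b) * trace(a b^2) - trace(a b) = y^2*z - x*y - z
and trace(b^2 a^3 b) = trace(a) * trace(b^3 a^2) - trace(b^3 a) = x^2*y^2*z - x^3*y - x*y^3 - x^2*z - y^2*z + 4*x*y + z

x^2*y^2*z - x^3*y - x*y^3 - x^2*z - y^2*z + 4*x*y + z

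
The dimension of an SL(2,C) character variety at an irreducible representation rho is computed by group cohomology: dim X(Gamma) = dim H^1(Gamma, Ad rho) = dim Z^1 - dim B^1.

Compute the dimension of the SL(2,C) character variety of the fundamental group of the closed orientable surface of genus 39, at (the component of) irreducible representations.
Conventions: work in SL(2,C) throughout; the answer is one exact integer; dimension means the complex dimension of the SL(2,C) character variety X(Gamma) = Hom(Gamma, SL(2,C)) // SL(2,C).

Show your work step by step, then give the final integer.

pi_1 of the closed genus-39 surface has 78 generators bound by the single product-of-commutators relator.
A cocycle assigns one sl_2 vector per generator subject to the relator condition d_2(z) = 0: dim of the unconstrained space is 3*2g = 234.
H^2 = coker(d_2) is dual to H^0 = 0 at irreducible rho (Poincare duality), so d_2 is onto: dim Z^1 = 231.
Coboundaries contribute dim B^1 = 3 (injective at irreducible rho).
dim X = dim H^1 = 231 - 3 = 228.

228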